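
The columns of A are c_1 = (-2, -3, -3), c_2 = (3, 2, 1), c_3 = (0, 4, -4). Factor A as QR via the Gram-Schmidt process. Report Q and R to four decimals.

Q = [[-0.4264, 0.8425, -0.3293], [-0.6396, -0.0234, 0.7683], [-0.6396, -0.5382, -0.5488]], R = [[4.6904, -3.1980, 0.0000], [0.0000, 1.9424, 2.0594], [0.0000, 0.0000, 5.2687]]

c_1 = (-2, -3, -3); ‖c_1‖ = 4.6904, so q_1 = (-0.4264, -0.6396, -0.6396).
q_1·c_2 = (-0.4264)·3 + (-0.6396)·2 + (-0.6396)·1 = -3.1980.
u_2 = c_2 + 3.1980·q_1 = (1.6364, -0.0455, -1.0455).
‖u_2‖ = 1.9424, so q_2 = (0.8425, -0.0234, -0.5382).
q_1·c_3 = (-0.4264)·0 + (-0.6396)·4 + (-0.6396)·(-4) = 0.0000; q_2·c_3 = 0.8425·0 + (-0.0234)·4 + (-0.5382)·(-4) = 2.0594.
u_3 = c_3 + 0.0000·q_1 − 2.0594·q_2 = (-1.7349, 4.0482, -2.8916).
‖u_3‖ = 5.2687, so q_3 = (-0.3293, 0.7683, -0.5488).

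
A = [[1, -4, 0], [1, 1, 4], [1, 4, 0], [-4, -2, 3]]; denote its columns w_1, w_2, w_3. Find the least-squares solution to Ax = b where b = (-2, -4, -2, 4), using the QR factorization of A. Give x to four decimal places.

e_1 = w_1/‖w_1‖ = (1, 1, 1, -4)/4.3589 = (0.2294, 0.2294, 0.2294, -0.9177).
r_{12} = e_1·w_2 = 2.0647.
u_2 = w_2 − 2.0647·e_1 = (-4.4737, 0.5263, 3.5263, -0.1053).
‖u_2‖ = 5.7216, so e_2 = (-0.7819, 0.0920, 0.6163, -0.0184).
r_{13} = e_1·w_3 = -1.8353; r_{23} = e_2·w_3 = 0.3128.
u_3 = w_3 + 1.8353·e_1 − 0.3128·e_2 = (0.6656, 4.3923, 0.2283, 1.3215).
‖u_3‖ = 4.6404, so e_3 = (0.1434, 0.9465, 0.0492, 0.2848).
Qᵀb = (-5.5060, -0.1104, -3.0322).
Back-substitute: x_3 = -3.0322/4.6404 = -0.6534.
x_2 = (-0.1104 − 0.3128·(-0.6534))/5.7216 = 0.0164.
x_1 = (-5.5060 − 2.0647·0.0164 + 1.8353·(-0.6534))/4.3589 = -1.5461.

x = (-1.5461, 0.0164, -0.6534)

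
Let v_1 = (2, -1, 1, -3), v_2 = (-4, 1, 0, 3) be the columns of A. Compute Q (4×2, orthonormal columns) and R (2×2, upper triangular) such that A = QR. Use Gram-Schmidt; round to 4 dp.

q_1 = v_1/‖v_1‖ = (2, -1, 1, -3)/3.8730 = (0.5164, -0.2582, 0.2582, -0.7746).
r_{12} = q_1·v_2 = -4.6476.
u_2 = v_2 + 4.6476·q_1 = (-1.6000, -0.2000, 1.2000, -0.6000).
‖u_2‖ = 2.0976, so q_2 = (-0.7628, -0.0953, 0.5721, -0.2860).

Q = [[0.5164, -0.7628], [-0.2582, -0.0953], [0.2582, 0.5721], [-0.7746, -0.2860]], R = [[3.8730, -4.6476], [0.0000, 2.0976]]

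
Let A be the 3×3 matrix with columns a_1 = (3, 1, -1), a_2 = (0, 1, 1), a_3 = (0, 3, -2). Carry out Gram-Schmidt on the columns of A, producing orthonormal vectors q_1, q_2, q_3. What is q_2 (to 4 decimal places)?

a_1 = (3, 1, -1); ‖a_1‖ = 3.3166, so q_1 = (0.9045, 0.3015, -0.3015).
q_1·a_2 = 0.9045·0 + 0.3015·1 + (-0.3015)·1 = 0.0000.
u_2 = a_2 + 0.0000·q_1 = (0.0000, 1.0000, 1.0000).
‖u_2‖ = 1.4142, so q_2 = (0.0000, 0.7071, 0.7071).

q_2 = (0.0000, 0.7071, 0.7071)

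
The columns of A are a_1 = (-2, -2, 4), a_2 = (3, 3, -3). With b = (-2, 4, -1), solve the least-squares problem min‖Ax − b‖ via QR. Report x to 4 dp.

x = (0.0000, 0.3333)

a_1 = (-2, -2, 4); ‖a_1‖ = 4.8990, so e_1 = (-0.4082, -0.4082, 0.8165).
e_1·a_2 = (-0.4082)·3 + (-0.4082)·3 + 0.8165·(-3) = -4.8990.
u_2 = a_2 + 4.8990·e_1 = (1.0000, 1.0000, 1.0000).
‖u_2‖ = 1.7321, so e_2 = (0.5774, 0.5774, 0.5774).
Qᵀb = (-1.6330, 0.5774).
Back-substitute: x_2 = 0.5774/1.7321 = 0.3333.
x_1 = (-1.6330 + 4.8990·0.3333)/4.8990 = 0.0000.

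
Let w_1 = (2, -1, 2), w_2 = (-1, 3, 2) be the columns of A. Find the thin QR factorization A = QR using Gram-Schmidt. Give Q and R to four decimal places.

w_1 = (2, -1, 2); ‖w_1‖ = 3.0000, so e_1 = (0.6667, -0.3333, 0.6667).
e_1·w_2 = 0.6667·(-1) + (-0.3333)·3 + 0.6667·2 = -0.3333.
u_2 = w_2 + 0.3333·e_1 = (-0.7778, 2.8889, 2.2222).
‖u_2‖ = 3.7268, so e_2 = (-0.2087, 0.7752, 0.5963).

Q = [[0.6667, -0.2087], [-0.3333, 0.7752], [0.6667, 0.5963]], R = [[3.0000, -0.3333], [0.0000, 3.7268]]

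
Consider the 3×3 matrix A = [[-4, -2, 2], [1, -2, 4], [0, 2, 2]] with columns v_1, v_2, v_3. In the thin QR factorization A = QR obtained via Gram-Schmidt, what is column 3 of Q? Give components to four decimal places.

v_1 = (-4, 1, 0); ‖v_1‖ = 4.1231, so e_1 = (-0.9701, 0.2425, 0.0000).
e_1·v_2 = (-0.9701)·(-2) + 0.2425·(-2) + 0.0000·2 = 1.4552.
u_2 = v_2 − 1.4552·e_1 = (-0.5882, -2.3529, 2.0000).
‖u_2‖ = 3.1436, so e_2 = (-0.1871, -0.7485, 0.6362).
e_1·v_3 = (-0.9701)·2 + 0.2425·4 + 0.0000·2 = -0.9701; e_2·v_3 = (-0.1871)·2 + (-0.7485)·4 + 0.6362·2 = -2.0957.
u_3 = v_3 + 0.9701·e_1 + 2.0957·e_2 = (0.6667, 2.6667, 3.3333).
‖u_3‖ = 4.3205, so e_3 = (0.1543, 0.6172, 0.7715).

e_3 = (0.1543, 0.6172, 0.7715)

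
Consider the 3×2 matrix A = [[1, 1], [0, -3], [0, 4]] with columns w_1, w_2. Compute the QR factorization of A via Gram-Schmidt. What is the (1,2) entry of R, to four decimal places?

r_{12} = 1.0000

w_1 = (1, 0, 0); ‖w_1‖ = 1.0000, so e_1 = (1.0000, 0.0000, 0.0000).
r_{12} = e_1·w_2 = 1.0000.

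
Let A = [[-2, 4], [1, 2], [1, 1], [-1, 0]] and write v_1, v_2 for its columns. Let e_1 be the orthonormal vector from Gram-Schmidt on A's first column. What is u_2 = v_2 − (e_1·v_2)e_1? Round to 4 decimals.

u_2 = (2.5714, 2.7143, 1.7143, -0.7143)

v_1 = (-2, 1, 1, -1); ‖v_1‖ = 2.6458, so e_1 = (-0.7559, 0.3780, 0.3780, -0.3780).
e_1·v_2 = (-0.7559)·4 + 0.3780·2 + 0.3780·1 + (-0.3780)·0 = -1.8898.
u_2 = v_2 + 1.8898·e_1 = (2.5714, 2.7143, 1.7143, -0.7143).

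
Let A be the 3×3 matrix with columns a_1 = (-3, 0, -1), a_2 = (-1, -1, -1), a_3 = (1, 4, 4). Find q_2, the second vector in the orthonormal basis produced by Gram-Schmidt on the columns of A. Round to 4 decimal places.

q_1 = a_1/‖a_1‖ = (-3, 0, -1)/3.1623 = (-0.9487, 0.0000, -0.3162).
r_{12} = q_1·a_2 = 1.2649.
u_2 = a_2 − 1.2649·q_1 = (0.2000, -1.0000, -0.6000).
‖u_2‖ = 1.1832, so q_2 = (0.1690, -0.8452, -0.5071).

q_2 = (0.1690, -0.8452, -0.5071)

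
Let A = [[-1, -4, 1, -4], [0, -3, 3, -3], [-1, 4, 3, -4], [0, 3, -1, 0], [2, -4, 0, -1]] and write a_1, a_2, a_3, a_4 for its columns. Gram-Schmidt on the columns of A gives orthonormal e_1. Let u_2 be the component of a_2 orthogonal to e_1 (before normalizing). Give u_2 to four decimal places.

u_2 = (-5.3333, -3.0000, 2.6667, 3.0000, -1.3333)

a_1 = (-1, 0, -1, 0, 2); ‖a_1‖ = 2.4495, so e_1 = (-0.4082, 0.0000, -0.4082, 0.0000, 0.8165).
e_1·a_2 = (-0.4082)·(-4) + 0.0000·(-3) + (-0.4082)·4 + 0.0000·3 + 0.8165·(-4) = -3.2660.
u_2 = a_2 + 3.2660·e_1 = (-5.3333, -3.0000, 2.6667, 3.0000, -1.3333).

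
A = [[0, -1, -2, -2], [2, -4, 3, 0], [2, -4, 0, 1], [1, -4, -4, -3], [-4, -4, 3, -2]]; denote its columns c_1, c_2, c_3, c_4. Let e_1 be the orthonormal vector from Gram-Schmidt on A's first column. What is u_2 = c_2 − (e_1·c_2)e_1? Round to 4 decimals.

c_1 = (0, 2, 2, 1, -4); ‖c_1‖ = 5.0000, so e_1 = (0.0000, 0.4000, 0.4000, 0.2000, -0.8000).
e_1·c_2 = 0.0000·(-1) + 0.4000·(-4) + 0.4000·(-4) + 0.2000·(-4) + (-0.8000)·(-4) = -0.8000.
u_2 = c_2 + 0.8000·e_1 = (-1.0000, -3.6800, -3.6800, -3.8400, -4.6400).

u_2 = (-1.0000, -3.6800, -3.6800, -3.8400, -4.6400)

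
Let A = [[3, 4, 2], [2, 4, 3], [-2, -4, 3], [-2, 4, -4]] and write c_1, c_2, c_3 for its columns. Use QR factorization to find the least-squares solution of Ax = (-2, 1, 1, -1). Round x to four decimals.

c_1 = (3, 2, -2, -2); ‖c_1‖ = 4.5826, so e_1 = (0.6547, 0.4364, -0.4364, -0.4364).
e_1·c_2 = 0.6547·4 + 0.4364·4 + (-0.4364)·(-4) + (-0.4364)·4 = 4.3644.
u_2 = c_2 − 4.3644·e_1 = (1.1429, 2.0952, -2.0952, 5.9048).
‖u_2‖ = 6.7047, so e_2 = (0.1705, 0.3125, -0.3125, 0.8807).
e_1·c_3 = 0.6547·2 + 0.4364·3 + (-0.4364)·3 + (-0.4364)·(-4) = 3.0551; e_2·c_3 = 0.1705·2 + 0.3125·3 + (-0.3125)·3 + 0.8807·(-4) = -3.1819.
u_3 = c_3 − 3.0551·e_1 + 3.1819·e_2 = (0.5424, 2.6610, 3.3390, 0.1356).
‖u_3‖ = 4.3061, so e_3 = (0.1260, 0.6180, 0.7754, 0.0315).
Qᵀb = (-0.8729, -1.2216, 1.1100).
Back-substitute: x_3 = 1.1100/4.3061 = 0.2578.
x_2 = (-1.2216 + 3.1819·0.2578)/6.7047 = -0.0599.
x_1 = (-0.8729 − 4.3644·(-0.0599) − 3.0551·0.2578)/4.5826 = -0.3053.

x = (-0.3053, -0.0599, 0.2578)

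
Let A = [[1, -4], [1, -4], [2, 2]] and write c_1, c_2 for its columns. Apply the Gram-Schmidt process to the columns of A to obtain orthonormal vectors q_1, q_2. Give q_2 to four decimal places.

q_2 = (-0.5774, -0.5774, 0.5774)

q_1 = c_1/‖c_1‖ = (1, 1, 2)/2.4495 = (0.4082, 0.4082, 0.8165).
r_{12} = q_1·c_2 = -1.6330.
u_2 = c_2 + 1.6330·q_1 = (-3.3333, -3.3333, 3.3333).
‖u_2‖ = 5.7735, so q_2 = (-0.5774, -0.5774, 0.5774).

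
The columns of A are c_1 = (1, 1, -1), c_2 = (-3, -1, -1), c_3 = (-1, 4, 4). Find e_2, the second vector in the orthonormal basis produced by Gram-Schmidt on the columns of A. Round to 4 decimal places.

e_1 = c_1/‖c_1‖ = (1, 1, -1)/1.7321 = (0.5774, 0.5774, -0.5774).
r_{12} = e_1·c_2 = -1.7321.
u_2 = c_2 + 1.7321·e_1 = (-2.0000, 0.0000, -2.0000).
‖u_2‖ = 2.8284, so e_2 = (-0.7071, 0.0000, -0.7071).

e_2 = (-0.7071, 0.0000, -0.7071)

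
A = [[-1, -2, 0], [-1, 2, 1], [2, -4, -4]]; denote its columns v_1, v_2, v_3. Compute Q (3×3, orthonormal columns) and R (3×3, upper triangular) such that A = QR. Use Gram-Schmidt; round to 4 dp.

Q = [[-0.4082, -0.9129, 0.0000], [-0.4082, 0.1826, -0.8944], [0.8165, -0.3651, -0.4472]], R = [[2.4495, -3.2660, -3.6742], [0.0000, 3.6515, 1.6432], [0.0000, 0.0000, 0.8944]]

v_1 = (-1, -1, 2); ‖v_1‖ = 2.4495, so q_1 = (-0.4082, -0.4082, 0.8165).
q_1·v_2 = (-0.4082)·(-2) + (-0.4082)·2 + 0.8165·(-4) = -3.2660.
u_2 = v_2 + 3.2660·q_1 = (-3.3333, 0.6667, -1.3333).
‖u_2‖ = 3.6515, so q_2 = (-0.9129, 0.1826, -0.3651).
q_1·v_3 = (-0.4082)·0 + (-0.4082)·1 + 0.8165·(-4) = -3.6742; q_2·v_3 = (-0.9129)·0 + 0.1826·1 + (-0.3651)·(-4) = 1.6432.
u_3 = v_3 + 3.6742·q_1 − 1.6432·q_2 = (0.0000, -0.8000, -0.4000).
‖u_3‖ = 0.8944, so q_3 = (0.0000, -0.8944, -0.4472).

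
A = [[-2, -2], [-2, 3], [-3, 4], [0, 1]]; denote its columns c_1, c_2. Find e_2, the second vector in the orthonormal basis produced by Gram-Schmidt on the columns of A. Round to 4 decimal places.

e_2 = (-0.8486, 0.3148, 0.3559, 0.2327)

c_1 = (-2, -2, -3, 0); ‖c_1‖ = 4.1231, so e_1 = (-0.4851, -0.4851, -0.7276, 0.0000).
e_1·c_2 = (-0.4851)·(-2) + (-0.4851)·3 + (-0.7276)·4 + 0.0000·1 = -3.3955.
u_2 = c_2 + 3.3955·e_1 = (-3.6471, 1.3529, 1.5294, 1.0000).
‖u_2‖ = 4.2977, so e_2 = (-0.8486, 0.3148, 0.3559, 0.2327).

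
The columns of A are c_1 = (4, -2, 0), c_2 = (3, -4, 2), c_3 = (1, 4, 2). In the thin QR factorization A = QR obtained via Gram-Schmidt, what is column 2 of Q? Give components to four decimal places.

e_2 = (-0.3333, -0.6667, 0.6667)

e_1 = c_1/‖c_1‖ = (4, -2, 0)/4.4721 = (0.8944, -0.4472, 0.0000).
r_{12} = e_1·c_2 = 4.4721.
u_2 = c_2 − 4.4721·e_1 = (-1.0000, -2.0000, 2.0000).
‖u_2‖ = 3.0000, so e_2 = (-0.3333, -0.6667, 0.6667).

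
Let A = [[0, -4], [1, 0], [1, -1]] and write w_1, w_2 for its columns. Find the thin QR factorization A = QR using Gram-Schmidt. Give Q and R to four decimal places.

Q = [[0.0000, -0.9847], [0.7071, 0.1231], [0.7071, -0.1231]], R = [[1.4142, -0.7071], [0.0000, 4.0620]]

w_1 = (0, 1, 1); ‖w_1‖ = 1.4142, so e_1 = (0.0000, 0.7071, 0.7071).
e_1·w_2 = 0.0000·(-4) + 0.7071·0 + 0.7071·(-1) = -0.7071.
u_2 = w_2 + 0.7071·e_1 = (-4.0000, 0.5000, -0.5000).
‖u_2‖ = 4.0620, so e_2 = (-0.9847, 0.1231, -0.1231).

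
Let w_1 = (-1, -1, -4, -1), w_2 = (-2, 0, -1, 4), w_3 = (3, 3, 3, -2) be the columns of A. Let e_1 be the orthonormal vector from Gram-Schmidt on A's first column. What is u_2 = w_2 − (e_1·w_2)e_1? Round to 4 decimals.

u_2 = (-1.8947, 0.1053, -0.5789, 4.1053)

w_1 = (-1, -1, -4, -1); ‖w_1‖ = 4.3589, so e_1 = (-0.2294, -0.2294, -0.9177, -0.2294).
e_1·w_2 = (-0.2294)·(-2) + (-0.2294)·0 + (-0.9177)·(-1) + (-0.2294)·4 = 0.4588.
u_2 = w_2 − 0.4588·e_1 = (-1.8947, 0.1053, -0.5789, 4.1053).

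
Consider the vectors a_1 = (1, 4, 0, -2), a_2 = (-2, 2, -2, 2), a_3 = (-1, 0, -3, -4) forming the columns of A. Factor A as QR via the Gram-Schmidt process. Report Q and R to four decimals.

Q = [[0.2182, -0.5270, -0.2924], [0.8729, 0.4072, -0.2602], [0.0000, -0.5030, -0.6344], [-0.4364, 0.5509, -0.6666]], R = [[4.5826, 0.4364, 1.5275], [0.0000, 3.9761, -0.1677], [0.0000, 0.0000, 4.8619]]

a_1 = (1, 4, 0, -2); ‖a_1‖ = 4.5826, so e_1 = (0.2182, 0.8729, 0.0000, -0.4364).
e_1·a_2 = 0.2182·(-2) + 0.8729·2 + 0.0000·(-2) + (-0.4364)·2 = 0.4364.
u_2 = a_2 − 0.4364·e_1 = (-2.0952, 1.6190, -2.0000, 2.1905).
‖u_2‖ = 3.9761, so e_2 = (-0.5270, 0.4072, -0.5030, 0.5509).
e_1·a_3 = 0.2182·(-1) + 0.8729·0 + 0.0000·(-3) + (-0.4364)·(-4) = 1.5275; e_2·a_3 = (-0.5270)·(-1) + 0.4072·0 + (-0.5030)·(-3) + 0.5509·(-4) = -0.1677.
u_3 = a_3 − 1.5275·e_1 + 0.1677·e_2 = (-1.4217, -1.2651, -3.0843, -3.2410).
‖u_3‖ = 4.8619, so e_3 = (-0.2924, -0.2602, -0.6344, -0.6666).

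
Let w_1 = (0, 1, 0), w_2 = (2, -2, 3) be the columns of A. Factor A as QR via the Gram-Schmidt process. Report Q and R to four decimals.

Q = [[0.0000, 0.5547], [1.0000, 0.0000], [0.0000, 0.8321]], R = [[1.0000, -2.0000], [0.0000, 3.6056]]

w_1 = (0, 1, 0); ‖w_1‖ = 1.0000, so e_1 = (0.0000, 1.0000, 0.0000).
e_1·w_2 = 0.0000·2 + 1.0000·(-2) + 0.0000·3 = -2.0000.
u_2 = w_2 + 2.0000·e_1 = (2.0000, 0.0000, 3.0000).
‖u_2‖ = 3.6056, so e_2 = (0.5547, 0.0000, 0.8321).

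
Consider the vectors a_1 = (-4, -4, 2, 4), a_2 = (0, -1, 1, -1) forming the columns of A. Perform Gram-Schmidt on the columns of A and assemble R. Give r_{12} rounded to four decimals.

q_1 = a_1/‖a_1‖ = (-4, -4, 2, 4)/7.2111 = (-0.5547, -0.5547, 0.2774, 0.5547).
r_{12} = q_1·a_2 = 0.2774.

r_{12} = 0.2774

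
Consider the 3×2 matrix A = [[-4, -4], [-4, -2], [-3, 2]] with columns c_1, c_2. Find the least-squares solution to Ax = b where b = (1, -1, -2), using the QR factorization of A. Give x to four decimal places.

x = (0.3818, -0.5364)

e_1 = c_1/‖c_1‖ = (-4, -4, -3)/6.4031 = (-0.6247, -0.6247, -0.4685).
r_{12} = e_1·c_2 = 2.8111.
u_2 = c_2 − 2.8111·e_1 = (-2.2439, -0.2439, 3.3171).
‖u_2‖ = 4.0122, so e_2 = (-0.5593, -0.0608, 0.8268).
Qᵀb = (0.9370, -2.1520).
Back-substitute: x_2 = -2.1520/4.0122 = -0.5364.
x_1 = (0.9370 − 2.8111·(-0.5364))/6.4031 = 0.3818.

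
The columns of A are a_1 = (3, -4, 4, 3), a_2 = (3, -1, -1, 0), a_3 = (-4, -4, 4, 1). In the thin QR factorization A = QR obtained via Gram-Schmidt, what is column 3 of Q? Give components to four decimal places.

a_1 = (3, -4, 4, 3); ‖a_1‖ = 7.0711, so q_1 = (0.4243, -0.5657, 0.5657, 0.4243).
q_1·a_2 = 0.4243·3 + (-0.5657)·(-1) + 0.5657·(-1) + 0.4243·0 = 1.2728.
u_2 = a_2 − 1.2728·q_1 = (2.4600, -0.2800, -1.7200, -0.5400).
‖u_2‖ = 3.0627, so q_2 = (0.8032, -0.0914, -0.5616, -0.1763).
q_1·a_3 = 0.4243·(-4) + (-0.5657)·(-4) + 0.5657·4 + 0.4243·1 = 3.2527; q_2·a_3 = 0.8032·(-4) + (-0.0914)·(-4) + (-0.5616)·4 + (-0.1763)·1 = -5.2699.
u_3 = a_3 − 3.2527·q_1 + 5.2699·q_2 = (-1.1471, -2.6418, -0.7996, -1.3092).
‖u_3‖ = 3.2632, so q_3 = (-0.3515, -0.8096, -0.2450, -0.4012).

q_3 = (-0.3515, -0.8096, -0.2450, -0.4012)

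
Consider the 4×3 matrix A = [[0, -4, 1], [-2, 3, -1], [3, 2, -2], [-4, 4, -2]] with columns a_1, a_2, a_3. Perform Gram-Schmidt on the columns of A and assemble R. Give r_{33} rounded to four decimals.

a_1 = (0, -2, 3, -4); ‖a_1‖ = 5.3852, so e_1 = (0.0000, -0.3714, 0.5571, -0.7428).
e_1·a_2 = 0.0000·(-4) + (-0.3714)·3 + 0.5571·2 + (-0.7428)·4 = -2.9711.
u_2 = a_2 + 2.9711·e_1 = (-4.0000, 1.8966, 3.6552, 1.7931).
‖u_2‖ = 6.0144, so e_2 = (-0.6651, 0.3153, 0.6077, 0.2981).
e_1·a_3 = 0.0000·1 + (-0.3714)·(-1) + 0.5571·(-2) + (-0.7428)·(-2) = 0.7428; e_2·a_3 = (-0.6651)·1 + 0.3153·(-1) + 0.6077·(-2) + 0.2981·(-2) = -2.7922.
u_3 = a_3 − 0.7428·e_1 + 2.7922·e_2 = (-0.8570, 0.1563, -0.7169, -0.6158).
r_{33} = ‖u_3‖ = 1.2853.

r_{33} = 1.2853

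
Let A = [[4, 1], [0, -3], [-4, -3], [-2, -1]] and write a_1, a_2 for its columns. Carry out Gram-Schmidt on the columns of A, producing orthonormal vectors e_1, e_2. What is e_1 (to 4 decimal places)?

e_1 = a_1/‖a_1‖ = (4, 0, -4, -2)/6.0000 = (0.6667, 0.0000, -0.6667, -0.3333).

e_1 = (0.6667, 0.0000, -0.6667, -0.3333)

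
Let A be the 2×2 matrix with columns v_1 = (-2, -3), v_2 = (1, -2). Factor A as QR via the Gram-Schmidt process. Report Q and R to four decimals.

v_1 = (-2, -3); ‖v_1‖ = 3.6056, so q_1 = (-0.5547, -0.8321).
q_1·v_2 = (-0.5547)·1 + (-0.8321)·(-2) = 1.1094.
u_2 = v_2 − 1.1094·q_1 = (1.6154, -1.0769).
‖u_2‖ = 1.9415, so q_2 = (0.8321, -0.5547).

Q = [[-0.5547, 0.8321], [-0.8321, -0.5547]], R = [[3.6056, 1.1094], [0.0000, 1.9415]]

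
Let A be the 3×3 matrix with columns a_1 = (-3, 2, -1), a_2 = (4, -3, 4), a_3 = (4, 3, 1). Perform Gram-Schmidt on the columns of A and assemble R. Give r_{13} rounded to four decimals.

a_1 = (-3, 2, -1); ‖a_1‖ = 3.7417, so e_1 = (-0.8018, 0.5345, -0.2673).
r_{13} = e_1·a_3 = -1.8708.

r_{13} = -1.8708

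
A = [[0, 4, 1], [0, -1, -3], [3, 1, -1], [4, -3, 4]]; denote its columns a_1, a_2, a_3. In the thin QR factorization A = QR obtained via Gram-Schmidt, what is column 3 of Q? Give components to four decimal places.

a_1 = (0, 0, 3, 4); ‖a_1‖ = 5.0000, so e_1 = (0.0000, 0.0000, 0.6000, 0.8000).
e_1·a_2 = 0.0000·4 + 0.0000·(-1) + 0.6000·1 + 0.8000·(-3) = -1.8000.
u_2 = a_2 + 1.8000·e_1 = (4.0000, -1.0000, 2.0800, -1.5600).
‖u_2‖ = 4.8744, so e_2 = (0.8206, -0.2052, 0.4267, -0.3200).
e_1·a_3 = 0.0000·1 + 0.0000·(-3) + 0.6000·(-1) + 0.8000·4 = 2.6000; e_2·a_3 = 0.8206·1 + (-0.2052)·(-3) + 0.4267·(-1) + (-0.3200)·4 = -0.2708.
u_3 = a_3 − 2.6000·e_1 + 0.2708·e_2 = (1.2222, -3.0556, -2.4444, 1.8333).
‖u_3‖ = 4.4907, so e_3 = (0.2722, -0.6804, -0.5443, 0.4082).

e_3 = (0.2722, -0.6804, -0.5443, 0.4082)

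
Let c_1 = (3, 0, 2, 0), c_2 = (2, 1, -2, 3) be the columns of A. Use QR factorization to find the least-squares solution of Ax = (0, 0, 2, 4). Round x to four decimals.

c_1 = (3, 0, 2, 0); ‖c_1‖ = 3.6056, so e_1 = (0.8321, 0.0000, 0.5547, 0.0000).
e_1·c_2 = 0.8321·2 + 0.0000·1 + 0.5547·(-2) + 0.0000·3 = 0.5547.
u_2 = c_2 − 0.5547·e_1 = (1.5385, 1.0000, -2.3077, 3.0000).
‖u_2‖ = 4.2062, so e_2 = (0.3658, 0.2377, -0.5486, 0.7132).
Qᵀb = (1.1094, 1.7556).
Back-substitute: x_2 = 1.7556/4.2062 = 0.4174.
x_1 = (1.1094 − 0.5547·0.4174)/3.6056 = 0.2435.

x = (0.2435, 0.4174)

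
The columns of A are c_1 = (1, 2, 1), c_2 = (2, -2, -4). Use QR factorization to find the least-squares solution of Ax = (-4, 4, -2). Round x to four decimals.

x = (0.0000, -0.3333)

c_1 = (1, 2, 1); ‖c_1‖ = 2.4495, so e_1 = (0.4082, 0.8165, 0.4082).
e_1·c_2 = 0.4082·2 + 0.8165·(-2) + 0.4082·(-4) = -2.4495.
u_2 = c_2 + 2.4495·e_1 = (3.0000, 0.0000, -3.0000).
‖u_2‖ = 4.2426, so e_2 = (0.7071, 0.0000, -0.7071).
Qᵀb = (0.8165, -1.4142).
Back-substitute: x_2 = -1.4142/4.2426 = -0.3333.
x_1 = (0.8165 + 2.4495·(-0.3333))/2.4495 = 0.0000.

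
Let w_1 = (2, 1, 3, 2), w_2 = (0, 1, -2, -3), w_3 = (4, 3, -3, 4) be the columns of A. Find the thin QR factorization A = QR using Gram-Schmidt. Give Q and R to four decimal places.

w_1 = (2, 1, 3, 2); ‖w_1‖ = 4.2426, so q_1 = (0.4714, 0.2357, 0.7071, 0.4714).
q_1·w_2 = 0.4714·0 + 0.2357·1 + 0.7071·(-2) + 0.4714·(-3) = -2.5927.
u_2 = w_2 + 2.5927·q_1 = (1.2222, 1.6111, -0.1667, -1.7778).
‖u_2‖ = 2.6977, so q_2 = (0.4531, 0.5972, -0.0618, -0.6590).
q_1·w_3 = 0.4714·4 + 0.2357·3 + 0.7071·(-3) + 0.4714·4 = 2.3570; q_2·w_3 = 0.4531·4 + 0.5972·3 + (-0.0618)·(-3) + (-0.6590)·4 = 1.1532.
u_3 = w_3 − 2.3570·q_1 − 1.1532·q_2 = (2.3664, 1.7557, -4.5954, 3.6489).
‖u_3‖ = 6.5662, so q_3 = (0.3604, 0.2674, -0.6999, 0.5557).

Q = [[0.4714, 0.4531, 0.3604], [0.2357, 0.5972, 0.2674], [0.7071, -0.0618, -0.6999], [0.4714, -0.6590, 0.5557]], R = [[4.2426, -2.5927, 2.3570], [0.0000, 2.6977, 1.1532], [0.0000, 0.0000, 6.5662]]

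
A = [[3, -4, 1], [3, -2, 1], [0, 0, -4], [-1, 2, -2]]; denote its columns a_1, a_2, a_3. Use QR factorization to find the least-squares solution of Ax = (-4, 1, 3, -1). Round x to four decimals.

e_1 = a_1/‖a_1‖ = (3, 3, 0, -1)/4.3589 = (0.6882, 0.6882, 0.0000, -0.2294).
r_{12} = e_1·a_2 = -4.5883.
u_2 = a_2 + 4.5883·e_1 = (-0.8421, 1.1579, 0.0000, 0.9474).
‖u_2‖ = 1.7168, so e_2 = (-0.4905, 0.6745, 0.0000, 0.5518).
r_{13} = e_1·a_3 = 1.8353; r_{23} = e_2·a_3 = -0.9197.
u_3 = a_3 − 1.8353·e_1 + 0.9197·e_2 = (-0.7143, 0.3571, -4.0000, -1.0714).
‖u_3‖ = 4.2173, so e_3 = (-0.1694, 0.0847, -0.9485, -0.2541).
Qᵀb = (-1.8353, 2.0847, -1.8292).
Back-substitute: x_3 = -1.8292/4.2173 = -0.4337.
x_2 = (2.0847 + 0.9197·(-0.4337))/1.7168 = 0.9819.
x_1 = (-1.8353 + 4.5883·0.9819 − 1.8353·(-0.4337))/4.3589 = 0.7952.

x = (0.7952, 0.9819, -0.4337)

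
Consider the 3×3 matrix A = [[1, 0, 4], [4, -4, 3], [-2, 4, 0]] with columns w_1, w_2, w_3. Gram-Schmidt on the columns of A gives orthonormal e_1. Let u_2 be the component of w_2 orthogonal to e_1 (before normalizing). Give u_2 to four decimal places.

u_2 = (1.1429, 0.5714, 1.7143)

w_1 = (1, 4, -2); ‖w_1‖ = 4.5826, so e_1 = (0.2182, 0.8729, -0.4364).
e_1·w_2 = 0.2182·0 + 0.8729·(-4) + (-0.4364)·4 = -5.2372.
u_2 = w_2 + 5.2372·e_1 = (1.1429, 0.5714, 1.7143).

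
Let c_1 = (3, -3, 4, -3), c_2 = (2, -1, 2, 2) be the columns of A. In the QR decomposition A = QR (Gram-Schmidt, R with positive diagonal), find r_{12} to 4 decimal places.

e_1 = c_1/‖c_1‖ = (3, -3, 4, -3)/6.5574 = (0.4575, -0.4575, 0.6100, -0.4575).
r_{12} = e_1·c_2 = 1.6775.

r_{12} = 1.6775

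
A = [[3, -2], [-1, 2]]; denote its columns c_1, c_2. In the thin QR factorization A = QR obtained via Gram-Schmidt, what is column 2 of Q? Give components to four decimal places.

c_1 = (3, -1); ‖c_1‖ = 3.1623, so q_1 = (0.9487, -0.3162).
q_1·c_2 = 0.9487·(-2) + (-0.3162)·2 = -2.5298.
u_2 = c_2 + 2.5298·q_1 = (0.4000, 1.2000).
‖u_2‖ = 1.2649, so q_2 = (0.3162, 0.9487).

q_2 = (0.3162, 0.9487)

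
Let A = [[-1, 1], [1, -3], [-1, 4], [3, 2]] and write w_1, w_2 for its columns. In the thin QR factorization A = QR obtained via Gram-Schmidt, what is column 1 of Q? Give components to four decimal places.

e_1 = w_1/‖w_1‖ = (-1, 1, -1, 3)/3.4641 = (-0.2887, 0.2887, -0.2887, 0.8660).

e_1 = (-0.2887, 0.2887, -0.2887, 0.8660)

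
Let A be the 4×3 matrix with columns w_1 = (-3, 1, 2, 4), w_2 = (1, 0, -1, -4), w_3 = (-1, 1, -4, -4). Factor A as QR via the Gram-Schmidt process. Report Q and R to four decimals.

Q = [[-0.5477, -0.6055, -0.3685], [0.1826, 0.3853, 0.1675], [0.3651, 0.2202, -0.9045], [0.7303, -0.6606, 0.1340]], R = [[5.4772, -3.8341, -3.6515], [0.0000, 1.8166, 2.7524], [0.0000, 0.0000, 3.6181]]

q_1 = w_1/‖w_1‖ = (-3, 1, 2, 4)/5.4772 = (-0.5477, 0.1826, 0.3651, 0.7303).
r_{12} = q_1·w_2 = -3.8341.
u_2 = w_2 + 3.8341·q_1 = (-1.1000, 0.7000, 0.4000, -1.2000).
‖u_2‖ = 1.8166, so q_2 = (-0.6055, 0.3853, 0.2202, -0.6606).
r_{13} = q_1·w_3 = -3.6515; r_{23} = q_2·w_3 = 2.7524.
u_3 = w_3 + 3.6515·q_1 − 2.7524·q_2 = (-1.3333, 0.6061, -3.2727, 0.4848).
‖u_3‖ = 3.6181, so q_3 = (-0.3685, 0.1675, -0.9045, 0.1340).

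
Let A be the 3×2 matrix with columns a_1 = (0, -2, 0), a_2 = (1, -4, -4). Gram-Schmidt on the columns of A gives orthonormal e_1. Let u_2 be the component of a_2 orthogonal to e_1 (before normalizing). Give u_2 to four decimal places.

a_1 = (0, -2, 0); ‖a_1‖ = 2.0000, so e_1 = (0.0000, -1.0000, 0.0000).
e_1·a_2 = 0.0000·1 + (-1.0000)·(-4) + 0.0000·(-4) = 4.0000.
u_2 = a_2 − 4.0000·e_1 = (1.0000, 0.0000, -4.0000).

u_2 = (1.0000, 0.0000, -4.0000)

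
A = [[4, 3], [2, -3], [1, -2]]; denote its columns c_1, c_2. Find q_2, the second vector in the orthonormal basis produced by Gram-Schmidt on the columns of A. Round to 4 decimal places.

c_1 = (4, 2, 1); ‖c_1‖ = 4.5826, so q_1 = (0.8729, 0.4364, 0.2182).
q_1·c_2 = 0.8729·3 + 0.4364·(-3) + 0.2182·(-2) = 0.8729.
u_2 = c_2 − 0.8729·q_1 = (2.2381, -3.3810, -2.1905).
‖u_2‖ = 4.6085, so q_2 = (0.4856, -0.7336, -0.4753).

q_2 = (0.4856, -0.7336, -0.4753)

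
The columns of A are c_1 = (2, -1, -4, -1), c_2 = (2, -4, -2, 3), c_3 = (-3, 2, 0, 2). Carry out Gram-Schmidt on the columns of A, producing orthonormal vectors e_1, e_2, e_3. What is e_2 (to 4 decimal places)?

c_1 = (2, -1, -4, -1); ‖c_1‖ = 4.6904, so e_1 = (0.4264, -0.2132, -0.8528, -0.2132).
e_1·c_2 = 0.4264·2 + (-0.2132)·(-4) + (-0.8528)·(-2) + (-0.2132)·3 = 2.7716.
u_2 = c_2 − 2.7716·e_1 = (0.8182, -3.4091, 0.3636, 3.5909).
‖u_2‖ = 5.0317, so e_2 = (0.1626, -0.6775, 0.0723, 0.7137).

e_2 = (0.1626, -0.6775, 0.0723, 0.7137)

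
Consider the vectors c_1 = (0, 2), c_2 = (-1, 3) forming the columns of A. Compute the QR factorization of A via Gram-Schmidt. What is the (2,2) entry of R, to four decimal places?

r_{22} = 1.0000

c_1 = (0, 2); ‖c_1‖ = 2.0000, so e_1 = (0.0000, 1.0000).
e_1·c_2 = 0.0000·(-1) + 1.0000·3 = 3.0000.
u_2 = c_2 − 3.0000·e_1 = (-1.0000, 0.0000).
r_{22} = ‖u_2‖ = 1.0000.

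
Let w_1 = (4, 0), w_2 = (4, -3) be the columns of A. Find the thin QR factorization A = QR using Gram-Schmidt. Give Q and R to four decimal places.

Q = [[1.0000, 0.0000], [0.0000, -1.0000]], R = [[4.0000, 4.0000], [0.0000, 3.0000]]

w_1 = (4, 0); ‖w_1‖ = 4.0000, so e_1 = (1.0000, 0.0000).
e_1·w_2 = 1.0000·4 + 0.0000·(-3) = 4.0000.
u_2 = w_2 − 4.0000·e_1 = (0.0000, -3.0000).
‖u_2‖ = 3.0000, so e_2 = (0.0000, -1.0000).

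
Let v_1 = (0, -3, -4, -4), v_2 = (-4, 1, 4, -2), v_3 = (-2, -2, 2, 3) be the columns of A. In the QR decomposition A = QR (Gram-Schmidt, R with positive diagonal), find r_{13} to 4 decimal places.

v_1 = (0, -3, -4, -4); ‖v_1‖ = 6.4031, so e_1 = (0.0000, -0.4685, -0.6247, -0.6247).
r_{13} = e_1·v_3 = -2.1864.

r_{13} = -2.1864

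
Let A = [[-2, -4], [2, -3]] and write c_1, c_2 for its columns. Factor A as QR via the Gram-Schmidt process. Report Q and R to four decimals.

e_1 = c_1/‖c_1‖ = (-2, 2)/2.8284 = (-0.7071, 0.7071).
r_{12} = e_1·c_2 = 0.7071.
u_2 = c_2 − 0.7071·e_1 = (-3.5000, -3.5000).
‖u_2‖ = 4.9497, so e_2 = (-0.7071, -0.7071).

Q = [[-0.7071, -0.7071], [0.7071, -0.7071]], R = [[2.8284, 0.7071], [0.0000, 4.9497]]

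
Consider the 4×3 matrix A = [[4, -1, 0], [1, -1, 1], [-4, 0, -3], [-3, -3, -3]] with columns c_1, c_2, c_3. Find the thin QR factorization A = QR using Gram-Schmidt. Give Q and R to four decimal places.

c_1 = (4, 1, -4, -3); ‖c_1‖ = 6.4807, so q_1 = (0.6172, 0.1543, -0.6172, -0.4629).
q_1·c_2 = 0.6172·(-1) + 0.1543·(-1) + (-0.6172)·0 + (-0.4629)·(-3) = 0.6172.
u_2 = c_2 − 0.6172·q_1 = (-1.3810, -1.0952, 0.3810, -2.7143).
‖u_2‖ = 3.2587, so q_2 = (-0.4238, -0.3361, 0.1169, -0.8329).
q_1·c_3 = 0.6172·0 + 0.1543·1 + (-0.6172)·(-3) + (-0.4629)·(-3) = 3.3947; q_2·c_3 = (-0.4238)·0 + (-0.3361)·1 + 0.1169·(-3) + (-0.8329)·(-3) = 1.8120.
u_3 = c_3 − 3.3947·q_1 − 1.8120·q_2 = (-1.3274, 1.0852, -1.1166, 0.0807).
‖u_3‖ = 2.0476, so q_3 = (-0.6482, 0.5300, -0.5453, 0.0394).

Q = [[0.6172, -0.4238, -0.6482], [0.1543, -0.3361, 0.5300], [-0.6172, 0.1169, -0.5453], [-0.4629, -0.8329, 0.0394]], R = [[6.4807, 0.6172, 3.3947], [0.0000, 3.2587, 1.8120], [0.0000, 0.0000, 2.0476]]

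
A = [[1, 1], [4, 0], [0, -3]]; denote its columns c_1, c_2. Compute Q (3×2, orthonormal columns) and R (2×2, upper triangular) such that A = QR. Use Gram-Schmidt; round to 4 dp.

c_1 = (1, 4, 0); ‖c_1‖ = 4.1231, so q_1 = (0.2425, 0.9701, 0.0000).
q_1·c_2 = 0.2425·1 + 0.9701·0 + 0.0000·(-3) = 0.2425.
u_2 = c_2 − 0.2425·q_1 = (0.9412, -0.2353, -3.0000).
‖u_2‖ = 3.1530, so q_2 = (0.2985, -0.0746, -0.9515).

Q = [[0.2425, 0.2985], [0.9701, -0.0746], [0.0000, -0.9515]], R = [[4.1231, 0.2425], [0.0000, 3.1530]]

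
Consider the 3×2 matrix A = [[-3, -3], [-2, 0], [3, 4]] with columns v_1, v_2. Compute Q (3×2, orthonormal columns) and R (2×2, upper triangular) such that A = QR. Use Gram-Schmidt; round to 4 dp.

e_1 = v_1/‖v_1‖ = (-3, -2, 3)/4.6904 = (-0.6396, -0.4264, 0.6396).
r_{12} = e_1·v_2 = 4.4772.
u_2 = v_2 − 4.4772·e_1 = (-0.1364, 1.9091, 1.1364).
‖u_2‖ = 2.2259, so e_2 = (-0.0613, 0.8577, 0.5105).

Q = [[-0.6396, -0.0613], [-0.4264, 0.8577], [0.6396, 0.5105]], R = [[4.6904, 4.4772], [0.0000, 2.2259]]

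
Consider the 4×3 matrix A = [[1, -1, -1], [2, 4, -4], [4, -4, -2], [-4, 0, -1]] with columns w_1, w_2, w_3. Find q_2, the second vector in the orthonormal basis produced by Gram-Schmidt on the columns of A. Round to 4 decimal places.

w_1 = (1, 2, 4, -4); ‖w_1‖ = 6.0828, so q_1 = (0.1644, 0.3288, 0.6576, -0.6576).
q_1·w_2 = 0.1644·(-1) + 0.3288·4 + 0.6576·(-4) + (-0.6576)·0 = -1.4796.
u_2 = w_2 + 1.4796·q_1 = (-0.7568, 4.4865, -3.0270, -0.9730).
‖u_2‖ = 5.5507, so q_2 = (-0.1363, 0.8083, -0.5453, -0.1753).

q_2 = (-0.1363, 0.8083, -0.5453, -0.1753)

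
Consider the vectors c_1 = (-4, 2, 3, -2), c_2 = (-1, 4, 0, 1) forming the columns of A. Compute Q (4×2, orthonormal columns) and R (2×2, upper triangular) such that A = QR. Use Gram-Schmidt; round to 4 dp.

q_1 = c_1/‖c_1‖ = (-4, 2, 3, -2)/5.7446 = (-0.6963, 0.3482, 0.5222, -0.3482).
r_{12} = q_1·c_2 = 1.7408.
u_2 = c_2 − 1.7408·q_1 = (0.2121, 3.3939, -0.9091, 1.6061).
‖u_2‖ = 3.8691, so q_2 = (0.0548, 0.8772, -0.2350, 0.4151).

Q = [[-0.6963, 0.0548], [0.3482, 0.8772], [0.5222, -0.2350], [-0.3482, 0.4151]], R = [[5.7446, 1.7408], [0.0000, 3.8691]]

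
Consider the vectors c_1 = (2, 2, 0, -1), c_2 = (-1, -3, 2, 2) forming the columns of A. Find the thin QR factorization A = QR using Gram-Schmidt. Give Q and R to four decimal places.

c_1 = (2, 2, 0, -1); ‖c_1‖ = 3.0000, so q_1 = (0.6667, 0.6667, 0.0000, -0.3333).
q_1·c_2 = 0.6667·(-1) + 0.6667·(-3) + 0.0000·2 + (-0.3333)·2 = -3.3333.
u_2 = c_2 + 3.3333·q_1 = (1.2222, -0.7778, 2.0000, 0.8889).
‖u_2‖ = 2.6247, so q_2 = (0.4657, -0.2963, 0.7620, 0.3387).

Q = [[0.6667, 0.4657], [0.6667, -0.2963], [0.0000, 0.7620], [-0.3333, 0.3387]], R = [[3.0000, -3.3333], [0.0000, 2.6247]]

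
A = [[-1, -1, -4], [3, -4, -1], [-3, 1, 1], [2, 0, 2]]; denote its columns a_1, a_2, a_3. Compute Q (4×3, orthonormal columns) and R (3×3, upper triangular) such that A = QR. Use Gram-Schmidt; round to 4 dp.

a_1 = (-1, 3, -3, 2); ‖a_1‖ = 4.7958, so e_1 = (-0.2085, 0.6255, -0.6255, 0.4170).
e_1·a_2 = (-0.2085)·(-1) + 0.6255·(-4) + (-0.6255)·1 + 0.4170·0 = -2.9192.
u_2 = a_2 + 2.9192·e_1 = (-1.6087, -2.1739, -0.8261, 1.2174).
‖u_2‖ = 3.0787, so e_2 = (-0.5225, -0.7061, -0.2683, 0.3954).
e_1·a_3 = (-0.2085)·(-4) + 0.6255·(-1) + (-0.6255)·1 + 0.4170·2 = 0.4170; e_2·a_3 = (-0.5225)·(-4) + (-0.7061)·(-1) + (-0.2683)·1 + 0.3954·2 = 3.3188.
u_3 = a_3 − 0.4170·e_1 − 3.3188·e_2 = (-2.1789, 1.0826, 2.1514, 0.5138).
‖u_3‖ = 3.2881, so e_3 = (-0.6627, 0.3292, 0.6543, 0.1562).

Q = [[-0.2085, -0.5225, -0.6627], [0.6255, -0.7061, 0.3292], [-0.6255, -0.2683, 0.6543], [0.4170, 0.3954, 0.1562]], R = [[4.7958, -2.9192, 0.4170], [0.0000, 3.0787, 3.3188], [0.0000, 0.0000, 3.2881]]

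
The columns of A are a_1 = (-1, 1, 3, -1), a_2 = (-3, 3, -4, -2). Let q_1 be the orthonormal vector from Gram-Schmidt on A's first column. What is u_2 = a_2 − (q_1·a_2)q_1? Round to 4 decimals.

q_1 = a_1/‖a_1‖ = (-1, 1, 3, -1)/3.4641 = (-0.2887, 0.2887, 0.8660, -0.2887).
r_{12} = q_1·a_2 = -1.1547.
u_2 = a_2 + 1.1547·q_1 = (-3.3333, 3.3333, -3.0000, -2.3333).

u_2 = (-3.3333, 3.3333, -3.0000, -2.3333)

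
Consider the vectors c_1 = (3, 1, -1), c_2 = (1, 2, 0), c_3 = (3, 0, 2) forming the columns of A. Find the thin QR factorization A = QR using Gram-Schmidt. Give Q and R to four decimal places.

Q = [[0.9045, -0.2202, 0.3651], [0.3015, 0.9358, -0.1826], [-0.3015, 0.2752, 0.9129]], R = [[3.3166, 1.5076, 2.1106], [0.0000, 1.6514, -0.1101], [0.0000, 0.0000, 2.9212]]

c_1 = (3, 1, -1); ‖c_1‖ = 3.3166, so q_1 = (0.9045, 0.3015, -0.3015).
q_1·c_2 = 0.9045·1 + 0.3015·2 + (-0.3015)·0 = 1.5076.
u_2 = c_2 − 1.5076·q_1 = (-0.3636, 1.5455, 0.4545).
‖u_2‖ = 1.6514, so q_2 = (-0.2202, 0.9358, 0.2752).
q_1·c_3 = 0.9045·3 + 0.3015·0 + (-0.3015)·2 = 2.1106; q_2·c_3 = (-0.2202)·3 + 0.9358·0 + 0.2752·2 = -0.1101.
u_3 = c_3 − 2.1106·q_1 + 0.1101·q_2 = (1.0667, -0.5333, 2.6667).
‖u_3‖ = 2.9212, so q_3 = (0.3651, -0.1826, 0.9129).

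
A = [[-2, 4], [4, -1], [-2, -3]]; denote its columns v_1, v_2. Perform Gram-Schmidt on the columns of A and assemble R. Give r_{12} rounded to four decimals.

r_{12} = -1.2247

e_1 = v_1/‖v_1‖ = (-2, 4, -2)/4.8990 = (-0.4082, 0.8165, -0.4082).
r_{12} = e_1·v_2 = -1.2247.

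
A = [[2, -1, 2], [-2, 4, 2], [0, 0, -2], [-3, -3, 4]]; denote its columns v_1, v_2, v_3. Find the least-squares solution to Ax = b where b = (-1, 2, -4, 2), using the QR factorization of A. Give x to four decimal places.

x = (-0.2905, 0.2355, 0.5688)

e_1 = v_1/‖v_1‖ = (2, -2, 0, -3)/4.1231 = (0.4851, -0.4851, 0.0000, -0.7276).
r_{12} = e_1·v_2 = -0.2425.
u_2 = v_2 + 0.2425·e_1 = (-0.8824, 3.8824, 0.0000, -3.1765).
‖u_2‖ = 5.0932, so e_2 = (-0.1732, 0.7623, 0.0000, -0.6237).
r_{13} = e_1·v_3 = -2.9104; r_{23} = e_2·v_3 = -1.3166.
u_3 = v_3 + 2.9104·e_1 + 1.3166·e_2 = (3.1837, 1.5918, -2.0000, 1.0612).
‖u_3‖ = 4.2185, so e_3 = (0.7547, 0.3773, -0.4741, 0.2516).
Qᵀb = (-2.9104, 0.4504, 2.3995).
Back-substitute: x_3 = 2.3995/4.2185 = 0.5688.
x_2 = (0.4504 + 1.3166·0.5688)/5.0932 = 0.2355.
x_1 = (-2.9104 + 0.2425·0.2355 + 2.9104·0.5688)/4.1231 = -0.2905.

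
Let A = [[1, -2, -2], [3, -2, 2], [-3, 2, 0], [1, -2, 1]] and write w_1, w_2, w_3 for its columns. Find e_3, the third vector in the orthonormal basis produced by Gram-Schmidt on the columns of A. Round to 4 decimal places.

e_3 = (-0.5883, 0.3922, 0.3922, 0.5883)

w_1 = (1, 3, -3, 1); ‖w_1‖ = 4.4721, so e_1 = (0.2236, 0.6708, -0.6708, 0.2236).
e_1·w_2 = 0.2236·(-2) + 0.6708·(-2) + (-0.6708)·2 + 0.2236·(-2) = -3.5777.
u_2 = w_2 + 3.5777·e_1 = (-1.2000, 0.4000, -0.4000, -1.2000).
‖u_2‖ = 1.7889, so e_2 = (-0.6708, 0.2236, -0.2236, -0.6708).
e_1·w_3 = 0.2236·(-2) + 0.6708·2 + (-0.6708)·0 + 0.2236·1 = 1.1180; e_2·w_3 = (-0.6708)·(-2) + 0.2236·2 + (-0.2236)·0 + (-0.6708)·1 = 1.1180.
u_3 = w_3 − 1.1180·e_1 − 1.1180·e_2 = (-1.5000, 1.0000, 1.0000, 1.5000).
‖u_3‖ = 2.5495, so e_3 = (-0.5883, 0.3922, 0.3922, 0.5883).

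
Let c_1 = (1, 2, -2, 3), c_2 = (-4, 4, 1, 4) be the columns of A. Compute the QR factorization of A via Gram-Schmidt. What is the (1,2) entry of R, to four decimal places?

r_{12} = 3.2998

c_1 = (1, 2, -2, 3); ‖c_1‖ = 4.2426, so e_1 = (0.2357, 0.4714, -0.4714, 0.7071).
r_{12} = e_1·c_2 = 3.2998.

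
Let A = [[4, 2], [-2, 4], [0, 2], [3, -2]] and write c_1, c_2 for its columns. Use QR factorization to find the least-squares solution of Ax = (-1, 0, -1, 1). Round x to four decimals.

c_1 = (4, -2, 0, 3); ‖c_1‖ = 5.3852, so q_1 = (0.7428, -0.3714, 0.0000, 0.5571).
q_1·c_2 = 0.7428·2 + (-0.3714)·4 + 0.0000·2 + 0.5571·(-2) = -1.1142.
u_2 = c_2 + 1.1142·q_1 = (2.8276, 3.5862, 2.0000, -1.3793).
‖u_2‖ = 5.1729, so q_2 = (0.5466, 0.6933, 0.3866, -0.2666).
Qᵀb = (-0.1857, -1.1999).
Back-substitute: x_2 = -1.1999/5.1729 = -0.2320.
x_1 = (-0.1857 + 1.1142·(-0.2320))/5.3852 = -0.0825.

x = (-0.0825, -0.2320)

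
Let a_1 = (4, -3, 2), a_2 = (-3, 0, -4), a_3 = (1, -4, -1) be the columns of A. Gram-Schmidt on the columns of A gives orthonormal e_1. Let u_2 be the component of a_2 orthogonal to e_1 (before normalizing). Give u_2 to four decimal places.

a_1 = (4, -3, 2); ‖a_1‖ = 5.3852, so e_1 = (0.7428, -0.5571, 0.3714).
e_1·a_2 = 0.7428·(-3) + (-0.5571)·0 + 0.3714·(-4) = -3.7139.
u_2 = a_2 + 3.7139·e_1 = (-0.2414, -2.0690, -2.6207).

u_2 = (-0.2414, -2.0690, -2.6207)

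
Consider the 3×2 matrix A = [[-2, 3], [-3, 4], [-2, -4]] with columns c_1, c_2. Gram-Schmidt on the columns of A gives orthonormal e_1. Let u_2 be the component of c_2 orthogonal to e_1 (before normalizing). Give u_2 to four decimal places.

u_2 = (1.8235, 2.2353, -5.1765)

c_1 = (-2, -3, -2); ‖c_1‖ = 4.1231, so e_1 = (-0.4851, -0.7276, -0.4851).
e_1·c_2 = (-0.4851)·3 + (-0.7276)·4 + (-0.4851)·(-4) = -2.4254.
u_2 = c_2 + 2.4254·e_1 = (1.8235, 2.2353, -5.1765).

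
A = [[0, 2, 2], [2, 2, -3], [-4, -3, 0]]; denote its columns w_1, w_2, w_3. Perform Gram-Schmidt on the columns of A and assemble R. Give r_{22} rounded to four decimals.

r_{22} = 2.0494

w_1 = (0, 2, -4); ‖w_1‖ = 4.4721, so e_1 = (0.0000, 0.4472, -0.8944).
e_1·w_2 = 0.0000·2 + 0.4472·2 + (-0.8944)·(-3) = 3.5777.
u_2 = w_2 − 3.5777·e_1 = (2.0000, 0.4000, 0.2000).
r_{22} = ‖u_2‖ = 2.0494.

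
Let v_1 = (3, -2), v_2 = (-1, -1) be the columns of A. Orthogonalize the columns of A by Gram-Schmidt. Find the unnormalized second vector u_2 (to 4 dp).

u_2 = (-0.7692, -1.1538)

e_1 = v_1/‖v_1‖ = (3, -2)/3.6056 = (0.8321, -0.5547).
r_{12} = e_1·v_2 = -0.2774.
u_2 = v_2 + 0.2774·e_1 = (-0.7692, -1.1538).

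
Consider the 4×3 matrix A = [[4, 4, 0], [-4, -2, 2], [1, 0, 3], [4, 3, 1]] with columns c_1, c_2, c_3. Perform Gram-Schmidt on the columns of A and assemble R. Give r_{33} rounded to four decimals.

r_{33} = 3.7352

c_1 = (4, -4, 1, 4); ‖c_1‖ = 7.0000, so q_1 = (0.5714, -0.5714, 0.1429, 0.5714).
q_1·c_2 = 0.5714·4 + (-0.5714)·(-2) + 0.1429·0 + 0.5714·3 = 5.1429.
u_2 = c_2 − 5.1429·q_1 = (1.0612, 0.9388, -0.7347, 0.0612).
‖u_2‖ = 1.5972, so q_2 = (0.6644, 0.5878, -0.4600, 0.0383).
q_1·c_3 = 0.5714·0 + (-0.5714)·2 + 0.1429·3 + 0.5714·1 = -0.1429; q_2·c_3 = 0.6644·0 + 0.5878·2 + (-0.4600)·3 + 0.0383·1 = -0.1661.
u_3 = c_3 + 0.1429·q_1 + 0.1661·q_2 = (0.1920, 2.0160, 2.9440, 1.0880).
r_{33} = ‖u_3‖ = 3.7352.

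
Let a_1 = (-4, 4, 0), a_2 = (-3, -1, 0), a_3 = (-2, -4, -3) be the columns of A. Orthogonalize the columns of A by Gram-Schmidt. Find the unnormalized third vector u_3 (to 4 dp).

a_1 = (-4, 4, 0); ‖a_1‖ = 5.6569, so q_1 = (-0.7071, 0.7071, 0.0000).
q_1·a_2 = (-0.7071)·(-3) + 0.7071·(-1) + 0.0000·0 = 1.4142.
u_2 = a_2 − 1.4142·q_1 = (-2.0000, -2.0000, 0.0000).
‖u_2‖ = 2.8284, so q_2 = (-0.7071, -0.7071, 0.0000).
q_1·a_3 = (-0.7071)·(-2) + 0.7071·(-4) + 0.0000·(-3) = -1.4142; q_2·a_3 = (-0.7071)·(-2) + (-0.7071)·(-4) + 0.0000·(-3) = 4.2426.
u_3 = a_3 + 1.4142·q_1 − 4.2426·q_2 = (0.0000, 0.0000, -3.0000).

u_3 = (0.0000, 0.0000, -3.0000)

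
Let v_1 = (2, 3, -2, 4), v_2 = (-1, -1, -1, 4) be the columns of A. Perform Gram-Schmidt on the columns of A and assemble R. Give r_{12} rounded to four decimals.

r_{12} = 2.2630

q_1 = v_1/‖v_1‖ = (2, 3, -2, 4)/5.7446 = (0.3482, 0.5222, -0.3482, 0.6963).
r_{12} = q_1·v_2 = 2.2630.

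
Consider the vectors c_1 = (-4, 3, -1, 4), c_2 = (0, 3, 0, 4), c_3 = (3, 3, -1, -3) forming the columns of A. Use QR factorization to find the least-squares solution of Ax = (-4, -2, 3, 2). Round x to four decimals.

x = (0.1862, -0.2135, -0.8941)

c_1 = (-4, 3, -1, 4); ‖c_1‖ = 6.4807, so e_1 = (-0.6172, 0.4629, -0.1543, 0.6172).
e_1·c_2 = (-0.6172)·0 + 0.4629·3 + (-0.1543)·0 + 0.6172·4 = 3.8576.
u_2 = c_2 − 3.8576·e_1 = (2.3810, 1.2143, 0.5952, 1.6190).
‖u_2‖ = 3.1810, so e_2 = (0.7485, 0.3817, 0.1871, 0.5090).
e_1·c_3 = (-0.6172)·3 + 0.4629·3 + (-0.1543)·(-1) + 0.6172·(-3) = -2.1602; e_2·c_3 = 0.7485·3 + 0.3817·3 + 0.1871·(-1) + 0.5090·(-3) = 1.6766.
u_3 = c_3 + 2.1602·e_1 − 1.6766·e_2 = (0.4118, 3.3600, -1.6471, -2.5200).
‖u_3‖ = 4.5302, so e_3 = (0.0909, 0.7417, -0.3636, -0.5563).
Qᵀb = (2.3146, -2.1781, -4.0502).
Back-substitute: x_3 = -4.0502/4.5302 = -0.8941.
x_2 = (-2.1781 − 1.6766·(-0.8941))/3.1810 = -0.2135.
x_1 = (2.3146 − 3.8576·(-0.2135) + 2.1602·(-0.8941))/6.4807 = 0.1862.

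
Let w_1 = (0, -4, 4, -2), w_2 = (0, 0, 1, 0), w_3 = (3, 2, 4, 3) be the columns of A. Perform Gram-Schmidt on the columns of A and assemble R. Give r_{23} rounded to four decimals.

w_1 = (0, -4, 4, -2); ‖w_1‖ = 6.0000, so q_1 = (0.0000, -0.6667, 0.6667, -0.3333).
q_1·w_2 = 0.0000·0 + (-0.6667)·0 + 0.6667·1 + (-0.3333)·0 = 0.6667.
u_2 = w_2 − 0.6667·q_1 = (0.0000, 0.4444, 0.5556, 0.2222).
‖u_2‖ = 0.7454, so q_2 = (0.0000, 0.5963, 0.7454, 0.2981).
r_{23} = q_2·w_3 = 5.0684.

r_{23} = 5.0684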